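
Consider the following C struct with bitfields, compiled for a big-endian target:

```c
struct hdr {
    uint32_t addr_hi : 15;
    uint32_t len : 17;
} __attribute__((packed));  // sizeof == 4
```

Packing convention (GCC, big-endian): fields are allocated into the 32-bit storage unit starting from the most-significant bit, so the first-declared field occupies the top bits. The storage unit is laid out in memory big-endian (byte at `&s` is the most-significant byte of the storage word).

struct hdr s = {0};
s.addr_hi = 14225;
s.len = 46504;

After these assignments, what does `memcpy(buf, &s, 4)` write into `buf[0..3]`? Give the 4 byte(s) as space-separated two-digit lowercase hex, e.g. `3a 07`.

[17+:15] addr_hi=14225 & 0x7fff = 0x3791; word=0x6f220000
[0+:17] len=46504 & 0x1ffff = 0xb5a8; word=0x6f22b5a8
word = 0x6f22b5a8 → big-endian bytes:
  [0]=0x6f  [1]=0x22  [2]=0xb5  [3]=0xa8

6f 22 b5 a8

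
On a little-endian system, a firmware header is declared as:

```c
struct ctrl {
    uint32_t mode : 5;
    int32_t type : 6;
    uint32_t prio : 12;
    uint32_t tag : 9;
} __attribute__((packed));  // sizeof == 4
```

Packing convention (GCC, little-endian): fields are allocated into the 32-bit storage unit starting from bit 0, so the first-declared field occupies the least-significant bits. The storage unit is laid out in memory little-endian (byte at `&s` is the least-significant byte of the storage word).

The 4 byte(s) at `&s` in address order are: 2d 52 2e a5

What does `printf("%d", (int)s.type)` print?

17

[0]=0x2d [1]=0x52 [2]=0x2e [3]=0xa5 (little-endian) → word 0xa52e522d
mode:5 @ bit 0 → (0xa52e522d>>0)&0x1f = 0xd
type:6 @ bit 5 → (0xa52e522d>>5)&0x3f = 0x11  ←
prio:12 @ bit 11 → (0xa52e522d>>11)&0xfff = 0x5ca
tag:9 @ bit 23 → (0xa52e522d>>23)&0x1ff = 0x14a
type signed 6b, MSB=0: value = 17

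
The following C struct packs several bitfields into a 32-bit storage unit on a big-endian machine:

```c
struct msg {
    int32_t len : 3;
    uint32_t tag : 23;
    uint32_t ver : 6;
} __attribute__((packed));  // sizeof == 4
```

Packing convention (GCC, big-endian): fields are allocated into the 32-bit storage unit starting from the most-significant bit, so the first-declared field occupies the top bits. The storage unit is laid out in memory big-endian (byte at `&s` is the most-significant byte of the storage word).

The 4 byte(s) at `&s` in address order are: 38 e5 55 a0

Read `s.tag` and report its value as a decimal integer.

6526294

[0]=0x38 [1]=0xe5 [2]=0x55 [3]=0xa0 (big-endian) → word 0x38e555a0
len [29+:3] = (word>>29) & 0x7 = 1
tag [6+:23] = (word>>6) & 0x7fffff = 6526294  ←
ver [0+:6] = (word>>0) & 0x3f = 32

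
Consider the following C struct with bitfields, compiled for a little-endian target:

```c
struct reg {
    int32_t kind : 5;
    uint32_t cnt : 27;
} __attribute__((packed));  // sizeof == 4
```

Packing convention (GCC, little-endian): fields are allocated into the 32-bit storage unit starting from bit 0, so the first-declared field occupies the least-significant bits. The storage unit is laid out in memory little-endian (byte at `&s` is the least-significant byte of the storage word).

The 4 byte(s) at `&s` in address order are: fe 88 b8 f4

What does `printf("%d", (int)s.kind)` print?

[0]=0xfe [1]=0x88 [2]=0xb8 [3]=0xf4 (little-endian) → word 0xf4b888fe
kind:5 @ bit 0 → (0xf4b888fe>>0)&0x1f = 0x1e  ←
cnt:27 @ bit 5 → (0xf4b888fe>>5)&0x7ffffff = 0x7a5c447
kind signed 5b, MSB=1: 30 - 32 = -2

-2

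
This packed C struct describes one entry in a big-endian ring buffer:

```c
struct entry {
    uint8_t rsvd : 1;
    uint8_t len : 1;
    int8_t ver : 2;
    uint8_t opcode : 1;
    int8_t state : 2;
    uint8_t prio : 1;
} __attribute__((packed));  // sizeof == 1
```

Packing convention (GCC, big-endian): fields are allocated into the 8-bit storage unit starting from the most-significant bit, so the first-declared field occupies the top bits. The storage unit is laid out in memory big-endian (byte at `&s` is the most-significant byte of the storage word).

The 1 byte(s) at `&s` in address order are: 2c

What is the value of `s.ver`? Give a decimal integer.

[0]=0x2c (big-endian) → word 0x2c
rsvd [7+:1] = (word>>7) & 0x1 = 0
len [6+:1] = (word>>6) & 0x1 = 0
ver [4+:2] = (word>>4) & 0x3 = 2  ←
opcode [3+:1] = (word>>3) & 0x1 = 1
state [1+:2] = (word>>1) & 0x3 = 2
prio [0+:1] = (word>>0) & 0x1 = 0
ver signed 2b, MSB=1: 2 - 4 = -2

-2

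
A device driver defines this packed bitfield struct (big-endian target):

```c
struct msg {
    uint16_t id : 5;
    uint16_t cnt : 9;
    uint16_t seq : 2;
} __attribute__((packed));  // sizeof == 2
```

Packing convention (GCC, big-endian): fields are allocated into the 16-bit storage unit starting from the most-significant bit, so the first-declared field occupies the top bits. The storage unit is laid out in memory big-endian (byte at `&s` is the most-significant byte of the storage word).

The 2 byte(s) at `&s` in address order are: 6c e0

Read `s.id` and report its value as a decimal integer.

[0]=0x6c [1]=0xe0 (big-endian) → word 0x6ce0
id [11+:5] = (word>>11) & 0x1f = 13  ←
cnt [2+:9] = (word>>2) & 0x1ff = 312
seq [0+:2] = (word>>0) & 0x3 = 0

13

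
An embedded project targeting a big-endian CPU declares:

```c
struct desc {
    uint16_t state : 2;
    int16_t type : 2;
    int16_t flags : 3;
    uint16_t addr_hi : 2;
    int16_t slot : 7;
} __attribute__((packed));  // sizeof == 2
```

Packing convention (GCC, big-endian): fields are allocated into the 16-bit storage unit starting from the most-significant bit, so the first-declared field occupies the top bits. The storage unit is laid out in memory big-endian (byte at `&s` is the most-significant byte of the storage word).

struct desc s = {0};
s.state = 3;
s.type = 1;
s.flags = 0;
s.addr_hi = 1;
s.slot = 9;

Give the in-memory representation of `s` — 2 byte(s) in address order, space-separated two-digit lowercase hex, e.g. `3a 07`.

d0 89

state:2 = 3 → 0x3 << 14 → word 0xc000
type:2 = 1 → 0x1 << 12 → word 0xd000
flags:3 = 0 → 0x0 << 9 → word 0xd000
addr_hi:2 = 1 → 0x1 << 7 → word 0xd080
slot:7 = 9 → 0x9 << 0 → word 0xd089
word = 0xd089 → big-endian bytes:
  [0]=0xd0  [1]=0x89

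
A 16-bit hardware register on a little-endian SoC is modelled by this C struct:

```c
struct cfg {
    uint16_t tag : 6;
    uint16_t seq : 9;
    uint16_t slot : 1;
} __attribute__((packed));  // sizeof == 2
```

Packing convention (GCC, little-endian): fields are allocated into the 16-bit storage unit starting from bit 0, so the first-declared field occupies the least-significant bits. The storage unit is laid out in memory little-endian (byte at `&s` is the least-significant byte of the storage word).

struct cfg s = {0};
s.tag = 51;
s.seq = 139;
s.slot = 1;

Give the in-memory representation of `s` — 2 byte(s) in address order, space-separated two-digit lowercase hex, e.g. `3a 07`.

tag (6b) val=51 bits=0x33 at bit 0: 0x0033
seq (9b) val=139 bits=0x8b at bit 6: 0x22f3
slot (1b) val=1 bits=0x1 at bit 15: 0xa2f3
word = 0xa2f3 → little-endian bytes:
  [0]=0xf3  [1]=0xa2

f3 a2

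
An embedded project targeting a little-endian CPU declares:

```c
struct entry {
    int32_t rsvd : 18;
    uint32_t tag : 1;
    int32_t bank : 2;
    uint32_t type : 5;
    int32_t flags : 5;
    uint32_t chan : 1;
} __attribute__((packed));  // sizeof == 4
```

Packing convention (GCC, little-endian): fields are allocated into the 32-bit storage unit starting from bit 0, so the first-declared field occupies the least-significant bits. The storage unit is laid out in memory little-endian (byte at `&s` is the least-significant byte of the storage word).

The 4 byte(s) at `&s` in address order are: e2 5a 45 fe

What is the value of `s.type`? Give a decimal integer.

18

[0]=0xe2 [1]=0x5a [2]=0x45 [3]=0xfe (little-endian) → word 0xfe455ae2
rsvd:18 @ bit 0 → (0xfe455ae2>>0)&0x3ffff = 0x15ae2
tag:1 @ bit 18 → (0xfe455ae2>>18)&0x1 = 0x1
bank:2 @ bit 19 → (0xfe455ae2>>19)&0x3 = 0x0
type:5 @ bit 21 → (0xfe455ae2>>21)&0x1f = 0x12  ←
flags:5 @ bit 26 → (0xfe455ae2>>26)&0x1f = 0x1f
chan:1 @ bit 31 → (0xfe455ae2>>31)&0x1 = 0x1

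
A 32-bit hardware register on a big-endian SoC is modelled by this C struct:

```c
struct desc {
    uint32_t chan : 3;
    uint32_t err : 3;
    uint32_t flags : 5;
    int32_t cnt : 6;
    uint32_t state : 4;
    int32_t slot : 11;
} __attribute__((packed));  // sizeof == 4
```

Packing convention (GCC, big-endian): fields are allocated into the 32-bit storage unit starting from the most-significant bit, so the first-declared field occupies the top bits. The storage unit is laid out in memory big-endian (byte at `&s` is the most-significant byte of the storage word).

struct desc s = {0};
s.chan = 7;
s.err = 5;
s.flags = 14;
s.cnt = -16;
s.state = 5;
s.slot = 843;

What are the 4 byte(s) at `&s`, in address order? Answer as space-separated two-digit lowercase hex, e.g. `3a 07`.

chan:3 = 7 → 0x7 << 29 → word 0xe0000000
err:3 = 5 → 0x5 << 26 → word 0xf4000000
flags:5 = 14 → 0xe << 21 → word 0xf5c00000
cnt:6 = -16 → 0x30 << 15 → word 0xf5d80000
state:4 = 5 → 0x5 << 11 → word 0xf5d82800
slot:11 = 843 → 0x34b << 0 → word 0xf5d82b4b
word = 0xf5d82b4b → big-endian bytes:
  [0]=0xf5  [1]=0xd8  [2]=0x2b  [3]=0x4b

f5 d8 2b 4b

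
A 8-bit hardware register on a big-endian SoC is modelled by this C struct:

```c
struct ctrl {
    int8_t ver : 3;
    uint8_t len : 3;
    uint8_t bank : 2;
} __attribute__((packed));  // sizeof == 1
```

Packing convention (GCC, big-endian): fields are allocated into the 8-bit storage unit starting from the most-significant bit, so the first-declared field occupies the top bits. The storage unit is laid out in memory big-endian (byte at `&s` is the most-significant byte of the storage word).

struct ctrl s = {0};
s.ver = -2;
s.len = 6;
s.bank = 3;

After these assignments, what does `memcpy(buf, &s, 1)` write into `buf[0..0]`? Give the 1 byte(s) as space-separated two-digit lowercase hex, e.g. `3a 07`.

ver:3 = -2 → 0x6 << 5 → word 0xc0
len:3 = 6 → 0x6 << 2 → word 0xd8
bank:2 = 3 → 0x3 << 0 → word 0xdb
word = 0xdb → big-endian bytes:
  [0]=0xdb

db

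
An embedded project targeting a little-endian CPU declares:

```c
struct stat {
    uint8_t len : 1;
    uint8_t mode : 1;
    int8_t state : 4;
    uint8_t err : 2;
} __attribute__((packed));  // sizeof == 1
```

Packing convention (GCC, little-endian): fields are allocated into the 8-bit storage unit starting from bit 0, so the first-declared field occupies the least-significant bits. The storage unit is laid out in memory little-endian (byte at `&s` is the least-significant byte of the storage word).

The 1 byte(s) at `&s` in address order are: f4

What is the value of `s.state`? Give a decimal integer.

-3

[0]=0xf4 (little-endian) → word 0xf4
len:1 @ bit 0 → (0xf4>>0)&0x1 = 0x0
mode:1 @ bit 1 → (0xf4>>1)&0x1 = 0x0
state:4 @ bit 2 → (0xf4>>2)&0xf = 0xd  ←
err:2 @ bit 6 → (0xf4>>6)&0x3 = 0x3
state signed 4b, MSB=1: 13 - 16 = -3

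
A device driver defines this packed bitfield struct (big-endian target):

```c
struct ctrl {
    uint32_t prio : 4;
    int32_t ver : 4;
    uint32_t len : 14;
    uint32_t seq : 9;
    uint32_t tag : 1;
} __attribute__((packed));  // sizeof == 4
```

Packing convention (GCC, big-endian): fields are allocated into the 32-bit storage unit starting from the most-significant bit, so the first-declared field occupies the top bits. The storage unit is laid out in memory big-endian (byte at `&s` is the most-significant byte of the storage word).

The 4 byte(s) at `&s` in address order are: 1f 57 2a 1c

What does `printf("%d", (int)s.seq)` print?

[0]=0x1f [1]=0x57 [2]=0x2a [3]=0x1c (big-endian) → word 0x1f572a1c
prio [28+:4] = (word>>28) & 0xf = 1
ver [24+:4] = (word>>24) & 0xf = 15
len [10+:14] = (word>>10) & 0x3fff = 5578
seq [1+:9] = (word>>1) & 0x1ff = 270  ←
tag [0+:1] = (word>>0) & 0x1 = 0

270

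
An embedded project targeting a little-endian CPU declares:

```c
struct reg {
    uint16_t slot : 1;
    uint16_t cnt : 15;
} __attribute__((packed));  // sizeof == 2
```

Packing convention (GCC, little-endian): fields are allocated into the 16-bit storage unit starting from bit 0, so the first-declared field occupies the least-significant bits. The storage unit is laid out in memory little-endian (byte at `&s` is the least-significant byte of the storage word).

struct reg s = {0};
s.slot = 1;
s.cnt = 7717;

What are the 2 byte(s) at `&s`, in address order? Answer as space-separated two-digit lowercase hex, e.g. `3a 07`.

slot:1 = 1 → 0x1 << 0 → word 0x0001
cnt:15 = 7717 → 0x1e25 << 1 → word 0x3c4b
word = 0x3c4b → little-endian bytes:
  [0]=0x4b  [1]=0x3c

4b 3c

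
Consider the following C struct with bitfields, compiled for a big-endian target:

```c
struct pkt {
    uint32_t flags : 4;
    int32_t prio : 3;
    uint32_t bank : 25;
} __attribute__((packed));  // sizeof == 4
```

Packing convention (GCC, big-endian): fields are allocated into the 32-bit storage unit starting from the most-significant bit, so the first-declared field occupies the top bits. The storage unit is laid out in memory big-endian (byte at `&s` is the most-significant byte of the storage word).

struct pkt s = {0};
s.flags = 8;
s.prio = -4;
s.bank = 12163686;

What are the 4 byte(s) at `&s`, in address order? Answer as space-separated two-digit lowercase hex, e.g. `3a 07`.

88 b9 9a 66

[28+:4] flags=8 & 0xf = 0x8; word=0x80000000
[25+:3] prio=-4 & 0x7 = 0x4; word=0x88000000
[0+:25] bank=12163686 & 0x1ffffff = 0xb99a66; word=0x88b99a66
word = 0x88b99a66 → big-endian bytes:
  [0]=0x88  [1]=0xb9  [2]=0x9a  [3]=0x66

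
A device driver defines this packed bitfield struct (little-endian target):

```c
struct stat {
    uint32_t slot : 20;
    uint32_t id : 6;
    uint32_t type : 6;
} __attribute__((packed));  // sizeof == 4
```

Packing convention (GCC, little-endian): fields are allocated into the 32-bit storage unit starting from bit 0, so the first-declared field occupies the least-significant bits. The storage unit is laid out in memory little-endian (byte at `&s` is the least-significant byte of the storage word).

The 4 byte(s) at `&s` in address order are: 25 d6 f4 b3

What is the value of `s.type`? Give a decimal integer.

[0]=0x25 [1]=0xd6 [2]=0xf4 [3]=0xb3 (little-endian) → word 0xb3f4d625
slot [0+:20] = (word>>0) & 0xfffff = 316965
id [20+:6] = (word>>20) & 0x3f = 63
type [26+:6] = (word>>26) & 0x3f = 44  ←

44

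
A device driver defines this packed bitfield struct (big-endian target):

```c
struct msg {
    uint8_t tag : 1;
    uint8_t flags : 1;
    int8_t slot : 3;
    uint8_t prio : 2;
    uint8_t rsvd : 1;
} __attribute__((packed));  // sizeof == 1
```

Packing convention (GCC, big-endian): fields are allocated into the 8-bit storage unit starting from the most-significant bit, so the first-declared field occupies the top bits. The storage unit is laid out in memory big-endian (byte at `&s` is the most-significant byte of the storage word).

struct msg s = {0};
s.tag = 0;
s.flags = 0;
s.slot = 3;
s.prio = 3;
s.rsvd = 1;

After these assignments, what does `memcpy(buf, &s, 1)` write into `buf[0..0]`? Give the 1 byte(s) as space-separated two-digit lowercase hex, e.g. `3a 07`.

1f

tag:1 = 0 → 0x0 << 7 → word 0x00
flags:1 = 0 → 0x0 << 6 → word 0x00
slot:3 = 3 → 0x3 << 3 → word 0x18
prio:2 = 3 → 0x3 << 1 → word 0x1e
rsvd:1 = 1 → 0x1 << 0 → word 0x1f
word = 0x1f → big-endian bytes:
  [0]=0x1f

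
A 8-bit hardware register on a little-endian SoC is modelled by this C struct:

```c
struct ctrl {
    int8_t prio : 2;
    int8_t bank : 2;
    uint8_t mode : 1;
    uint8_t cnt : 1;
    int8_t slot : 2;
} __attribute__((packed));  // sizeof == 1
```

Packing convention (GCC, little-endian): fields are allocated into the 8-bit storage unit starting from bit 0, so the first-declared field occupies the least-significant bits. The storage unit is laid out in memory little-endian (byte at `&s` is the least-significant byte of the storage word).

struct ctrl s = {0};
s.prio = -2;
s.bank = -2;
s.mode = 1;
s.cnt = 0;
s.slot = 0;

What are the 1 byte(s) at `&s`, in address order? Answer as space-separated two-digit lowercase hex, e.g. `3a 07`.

1a

prio:2 = -2 → 0x2 << 0 → word 0x02
bank:2 = -2 → 0x2 << 2 → word 0x0a
mode:1 = 1 → 0x1 << 4 → word 0x1a
cnt:1 = 0 → 0x0 << 5 → word 0x1a
slot:2 = 0 → 0x0 << 6 → word 0x1a
word = 0x1a → little-endian bytes:
  [0]=0x1a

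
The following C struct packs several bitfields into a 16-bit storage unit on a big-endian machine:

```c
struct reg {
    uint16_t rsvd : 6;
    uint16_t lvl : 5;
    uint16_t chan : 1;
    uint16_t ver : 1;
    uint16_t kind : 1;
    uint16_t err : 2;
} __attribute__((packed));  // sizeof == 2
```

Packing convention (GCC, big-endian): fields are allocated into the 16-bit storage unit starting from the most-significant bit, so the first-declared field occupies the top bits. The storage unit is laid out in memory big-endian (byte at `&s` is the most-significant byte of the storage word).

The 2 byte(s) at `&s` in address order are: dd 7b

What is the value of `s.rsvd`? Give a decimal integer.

55

[0]=0xdd [1]=0x7b (big-endian) → word 0xdd7b
rsvd [10+:6] = (word>>10) & 0x3f = 55  ←
lvl [5+:5] = (word>>5) & 0x1f = 11
chan [4+:1] = (word>>4) & 0x1 = 1
ver [3+:1] = (word>>3) & 0x1 = 1
kind [2+:1] = (word>>2) & 0x1 = 0
err [0+:2] = (word>>0) & 0x3 = 3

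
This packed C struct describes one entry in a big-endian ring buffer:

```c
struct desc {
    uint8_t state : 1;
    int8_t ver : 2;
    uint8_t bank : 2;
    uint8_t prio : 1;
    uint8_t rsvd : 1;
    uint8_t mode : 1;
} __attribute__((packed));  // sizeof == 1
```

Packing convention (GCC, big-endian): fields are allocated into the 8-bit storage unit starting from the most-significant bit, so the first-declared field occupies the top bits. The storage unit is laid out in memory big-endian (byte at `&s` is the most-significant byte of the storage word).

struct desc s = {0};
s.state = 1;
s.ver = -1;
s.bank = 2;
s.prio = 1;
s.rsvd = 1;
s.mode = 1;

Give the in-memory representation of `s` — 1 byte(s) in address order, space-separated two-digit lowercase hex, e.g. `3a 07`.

[7+:1] state=1 & 0x1 = 0x1; word=0x80
[5+:2] ver=-1 & 0x3 = 0x3; word=0xe0
[3+:2] bank=2 & 0x3 = 0x2; word=0xf0
[2+:1] prio=1 & 0x1 = 0x1; word=0xf4
[1+:1] rsvd=1 & 0x1 = 0x1; word=0xf6
[0+:1] mode=1 & 0x1 = 0x1; word=0xf7
word = 0xf7 → big-endian bytes:
  [0]=0xf7

f7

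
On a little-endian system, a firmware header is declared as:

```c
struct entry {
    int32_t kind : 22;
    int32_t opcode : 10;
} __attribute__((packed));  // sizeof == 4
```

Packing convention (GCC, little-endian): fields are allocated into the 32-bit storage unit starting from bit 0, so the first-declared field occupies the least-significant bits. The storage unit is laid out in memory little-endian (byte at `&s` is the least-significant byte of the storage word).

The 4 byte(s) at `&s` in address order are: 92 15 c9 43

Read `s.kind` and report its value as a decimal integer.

595346

[0]=0x92 [1]=0x15 [2]=0xc9 [3]=0x43 (little-endian) → word 0x43c91592
kind [0+:22] = (word>>0) & 0x3fffff = 595346  ←
opcode [22+:10] = (word>>22) & 0x3ff = 271
kind signed 22b, MSB=0: value = 595346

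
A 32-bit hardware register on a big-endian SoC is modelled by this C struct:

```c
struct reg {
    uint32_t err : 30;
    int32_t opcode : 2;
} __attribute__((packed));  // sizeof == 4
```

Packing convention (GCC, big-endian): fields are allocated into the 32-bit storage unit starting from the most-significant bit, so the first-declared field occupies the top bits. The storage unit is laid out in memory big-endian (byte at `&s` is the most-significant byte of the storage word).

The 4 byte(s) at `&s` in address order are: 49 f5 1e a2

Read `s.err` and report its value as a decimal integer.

[0]=0x49 [1]=0xf5 [2]=0x1e [3]=0xa2 (big-endian) → word 0x49f51ea2
err [2+:30] = (word>>2) & 0x3fffffff = 310200232  ←
opcode [0+:2] = (word>>0) & 0x3 = 2

310200232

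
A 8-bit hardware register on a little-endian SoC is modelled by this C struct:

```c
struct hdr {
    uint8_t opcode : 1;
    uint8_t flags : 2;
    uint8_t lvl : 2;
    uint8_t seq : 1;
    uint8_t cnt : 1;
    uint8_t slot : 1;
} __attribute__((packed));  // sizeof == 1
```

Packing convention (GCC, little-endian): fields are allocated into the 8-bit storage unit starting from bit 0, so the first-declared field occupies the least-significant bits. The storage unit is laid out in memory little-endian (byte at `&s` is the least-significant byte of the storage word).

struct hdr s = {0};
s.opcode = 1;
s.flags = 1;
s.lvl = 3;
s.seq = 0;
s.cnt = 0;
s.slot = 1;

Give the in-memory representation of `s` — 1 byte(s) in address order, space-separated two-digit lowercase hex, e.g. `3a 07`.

9b

opcode (1b) val=1 bits=0x1 at bit 0: 0x01
flags (2b) val=1 bits=0x1 at bit 1: 0x03
lvl (2b) val=3 bits=0x3 at bit 3: 0x1b
seq (1b) val=0 bits=0x0 at bit 5: 0x1b
cnt (1b) val=0 bits=0x0 at bit 6: 0x1b
slot (1b) val=1 bits=0x1 at bit 7: 0x9b
word = 0x9b → little-endian bytes:
  [0]=0x9b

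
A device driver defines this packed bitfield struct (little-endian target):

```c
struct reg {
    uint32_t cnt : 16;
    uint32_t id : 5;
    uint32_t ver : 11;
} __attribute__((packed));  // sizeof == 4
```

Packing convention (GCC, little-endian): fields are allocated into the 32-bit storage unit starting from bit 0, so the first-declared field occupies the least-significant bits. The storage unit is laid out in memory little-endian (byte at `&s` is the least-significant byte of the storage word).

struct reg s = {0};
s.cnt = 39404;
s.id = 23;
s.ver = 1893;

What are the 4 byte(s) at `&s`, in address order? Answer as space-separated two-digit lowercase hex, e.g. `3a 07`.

[0+:16] cnt=39404 & 0xffff = 0x99ec; word=0x000099ec
[16+:5] id=23 & 0x1f = 0x17; word=0x001799ec
[21+:11] ver=1893 & 0x7ff = 0x765; word=0xecb799ec
word = 0xecb799ec → little-endian bytes:
  [0]=0xec  [1]=0x99  [2]=0xb7  [3]=0xec

ec 99 b7 ec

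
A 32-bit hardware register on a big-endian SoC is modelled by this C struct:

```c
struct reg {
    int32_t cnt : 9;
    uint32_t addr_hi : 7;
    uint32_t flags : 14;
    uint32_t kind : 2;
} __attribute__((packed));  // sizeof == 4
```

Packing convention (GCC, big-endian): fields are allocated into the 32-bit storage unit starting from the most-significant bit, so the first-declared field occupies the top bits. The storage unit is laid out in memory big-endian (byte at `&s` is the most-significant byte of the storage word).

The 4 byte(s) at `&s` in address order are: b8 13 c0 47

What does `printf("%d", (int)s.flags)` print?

[0]=0xb8 [1]=0x13 [2]=0xc0 [3]=0x47 (big-endian) → word 0xb813c047
cnt [23+:9] = (word>>23) & 0x1ff = 368
addr_hi [16+:7] = (word>>16) & 0x7f = 19
flags [2+:14] = (word>>2) & 0x3fff = 12305  ←
kind [0+:2] = (word>>0) & 0x3 = 3

12305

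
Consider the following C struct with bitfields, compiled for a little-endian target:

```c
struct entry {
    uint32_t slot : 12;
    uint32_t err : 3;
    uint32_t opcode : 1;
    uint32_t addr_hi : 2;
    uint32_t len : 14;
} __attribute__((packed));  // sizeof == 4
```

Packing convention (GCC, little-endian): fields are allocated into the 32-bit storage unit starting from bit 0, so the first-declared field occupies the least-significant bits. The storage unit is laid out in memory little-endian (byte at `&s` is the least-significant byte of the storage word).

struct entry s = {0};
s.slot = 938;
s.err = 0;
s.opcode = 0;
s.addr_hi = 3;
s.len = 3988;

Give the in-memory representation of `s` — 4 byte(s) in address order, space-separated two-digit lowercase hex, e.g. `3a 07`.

[0+:12] slot=938 & 0xfff = 0x3aa; word=0x000003aa
[12+:3] err=0 & 0x7 = 0x0; word=0x000003aa
[15+:1] opcode=0 & 0x1 = 0x0; word=0x000003aa
[16+:2] addr_hi=3 & 0x3 = 0x3; word=0x000303aa
[18+:14] len=3988 & 0x3fff = 0xf94; word=0x3e5303aa
word = 0x3e5303aa → little-endian bytes:
  [0]=0xaa  [1]=0x03  [2]=0x53  [3]=0x3e

aa 03 53 3e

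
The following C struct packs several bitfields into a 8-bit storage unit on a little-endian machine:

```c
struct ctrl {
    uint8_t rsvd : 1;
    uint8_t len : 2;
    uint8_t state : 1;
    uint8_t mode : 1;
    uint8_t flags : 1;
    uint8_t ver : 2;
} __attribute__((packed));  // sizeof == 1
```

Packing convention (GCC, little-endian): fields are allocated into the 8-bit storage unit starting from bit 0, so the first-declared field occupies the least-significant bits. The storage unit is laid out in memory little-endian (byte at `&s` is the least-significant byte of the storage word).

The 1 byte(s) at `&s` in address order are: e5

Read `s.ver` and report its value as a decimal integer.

[0]=0xe5 (little-endian) → word 0xe5
rsvd:1 @ bit 0 → (0xe5>>0)&0x1 = 0x1
len:2 @ bit 1 → (0xe5>>1)&0x3 = 0x2
state:1 @ bit 3 → (0xe5>>3)&0x1 = 0x0
mode:1 @ bit 4 → (0xe5>>4)&0x1 = 0x0
flags:1 @ bit 5 → (0xe5>>5)&0x1 = 0x1
ver:2 @ bit 6 → (0xe5>>6)&0x3 = 0x3  ←

3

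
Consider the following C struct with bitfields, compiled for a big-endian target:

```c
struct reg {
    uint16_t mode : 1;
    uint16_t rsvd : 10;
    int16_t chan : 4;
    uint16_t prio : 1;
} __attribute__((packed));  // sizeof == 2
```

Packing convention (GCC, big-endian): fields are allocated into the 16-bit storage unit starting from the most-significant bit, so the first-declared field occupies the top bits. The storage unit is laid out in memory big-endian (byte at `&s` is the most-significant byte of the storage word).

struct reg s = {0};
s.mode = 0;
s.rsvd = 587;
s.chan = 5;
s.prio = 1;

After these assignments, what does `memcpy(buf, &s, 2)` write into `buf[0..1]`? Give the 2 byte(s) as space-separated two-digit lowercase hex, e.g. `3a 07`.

mode (1b) val=0 bits=0x0 at bit 15: 0x0000
rsvd (10b) val=587 bits=0x24b at bit 5: 0x4960
chan (4b) val=5 bits=0x5 at bit 1: 0x496a
prio (1b) val=1 bits=0x1 at bit 0: 0x496b
word = 0x496b → big-endian bytes:
  [0]=0x49  [1]=0x6b

49 6b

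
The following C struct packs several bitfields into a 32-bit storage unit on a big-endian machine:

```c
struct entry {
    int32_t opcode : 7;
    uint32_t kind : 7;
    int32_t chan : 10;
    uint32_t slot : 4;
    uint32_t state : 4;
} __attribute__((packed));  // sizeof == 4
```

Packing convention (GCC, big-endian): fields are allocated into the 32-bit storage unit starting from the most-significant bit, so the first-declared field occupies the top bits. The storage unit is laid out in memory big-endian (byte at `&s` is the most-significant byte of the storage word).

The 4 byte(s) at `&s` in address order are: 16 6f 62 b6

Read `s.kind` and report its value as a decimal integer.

27

[0]=0x16 [1]=0x6f [2]=0x62 [3]=0xb6 (big-endian) → word 0x166f62b6
opcode:7 @ bit 25 → (0x166f62b6>>25)&0x7f = 0xb
kind:7 @ bit 18 → (0x166f62b6>>18)&0x7f = 0x1b  ←
chan:10 @ bit 8 → (0x166f62b6>>8)&0x3ff = 0x362
slot:4 @ bit 4 → (0x166f62b6>>4)&0xf = 0xb
state:4 @ bit 0 → (0x166f62b6>>0)&0xf = 0x6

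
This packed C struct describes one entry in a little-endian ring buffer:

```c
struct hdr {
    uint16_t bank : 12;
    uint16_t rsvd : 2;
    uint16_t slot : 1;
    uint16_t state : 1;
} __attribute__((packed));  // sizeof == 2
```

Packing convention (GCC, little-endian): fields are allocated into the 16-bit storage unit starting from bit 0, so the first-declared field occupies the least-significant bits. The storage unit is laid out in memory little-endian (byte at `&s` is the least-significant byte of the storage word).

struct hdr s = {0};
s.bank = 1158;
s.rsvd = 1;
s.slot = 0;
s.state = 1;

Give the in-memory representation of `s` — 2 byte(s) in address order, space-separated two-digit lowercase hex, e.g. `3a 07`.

[0+:12] bank=1158 & 0xfff = 0x486; word=0x0486
[12+:2] rsvd=1 & 0x3 = 0x1; word=0x1486
[14+:1] slot=0 & 0x1 = 0x0; word=0x1486
[15+:1] state=1 & 0x1 = 0x1; word=0x9486
word = 0x9486 → little-endian bytes:
  [0]=0x86  [1]=0x94

86 94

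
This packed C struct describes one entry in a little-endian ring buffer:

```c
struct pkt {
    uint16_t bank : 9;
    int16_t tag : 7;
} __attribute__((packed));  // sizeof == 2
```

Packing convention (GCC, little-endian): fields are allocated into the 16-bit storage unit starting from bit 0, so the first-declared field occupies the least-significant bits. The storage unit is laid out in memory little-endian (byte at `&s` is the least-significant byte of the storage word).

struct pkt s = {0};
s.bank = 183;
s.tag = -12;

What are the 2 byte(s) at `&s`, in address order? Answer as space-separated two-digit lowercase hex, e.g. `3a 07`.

bank:9 = 183 → 0xb7 << 0 → word 0x00b7
tag:7 = -12 → 0x74 << 9 → word 0xe8b7
word = 0xe8b7 → little-endian bytes:
  [0]=0xb7  [1]=0xe8

b7 e8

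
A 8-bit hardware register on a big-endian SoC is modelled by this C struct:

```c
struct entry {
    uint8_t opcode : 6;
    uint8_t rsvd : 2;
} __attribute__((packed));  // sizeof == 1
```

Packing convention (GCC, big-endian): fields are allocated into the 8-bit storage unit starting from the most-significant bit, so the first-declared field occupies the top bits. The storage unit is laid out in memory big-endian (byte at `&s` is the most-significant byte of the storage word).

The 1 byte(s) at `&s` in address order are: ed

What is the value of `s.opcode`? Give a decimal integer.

[0]=0xed (big-endian) → word 0xed
opcode [2+:6] = (word>>2) & 0x3f = 59  ←
rsvd [0+:2] = (word>>0) & 0x3 = 1

59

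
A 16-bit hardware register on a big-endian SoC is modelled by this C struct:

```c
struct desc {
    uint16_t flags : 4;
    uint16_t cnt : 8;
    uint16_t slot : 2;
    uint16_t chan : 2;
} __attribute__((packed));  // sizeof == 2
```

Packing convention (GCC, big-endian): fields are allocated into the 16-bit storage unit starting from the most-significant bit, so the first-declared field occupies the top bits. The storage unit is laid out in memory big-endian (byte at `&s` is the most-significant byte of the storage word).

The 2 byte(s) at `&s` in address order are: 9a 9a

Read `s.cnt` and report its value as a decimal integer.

[0]=0x9a [1]=0x9a (big-endian) → word 0x9a9a
flags:4 @ bit 12 → (0x9a9a>>12)&0xf = 0x9
cnt:8 @ bit 4 → (0x9a9a>>4)&0xff = 0xa9  ←
slot:2 @ bit 2 → (0x9a9a>>2)&0x3 = 0x2
chan:2 @ bit 0 → (0x9a9a>>0)&0x3 = 0x2

169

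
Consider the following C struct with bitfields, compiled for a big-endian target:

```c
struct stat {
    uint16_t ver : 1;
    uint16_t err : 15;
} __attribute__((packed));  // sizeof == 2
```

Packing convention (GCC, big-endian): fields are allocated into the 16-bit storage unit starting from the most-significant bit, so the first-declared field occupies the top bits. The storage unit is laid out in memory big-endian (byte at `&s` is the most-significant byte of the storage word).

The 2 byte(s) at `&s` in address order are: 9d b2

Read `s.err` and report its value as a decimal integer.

7602

[0]=0x9d [1]=0xb2 (big-endian) → word 0x9db2
ver:1 @ bit 15 → (0x9db2>>15)&0x1 = 0x1
err:15 @ bit 0 → (0x9db2>>0)&0x7fff = 0x1db2  ←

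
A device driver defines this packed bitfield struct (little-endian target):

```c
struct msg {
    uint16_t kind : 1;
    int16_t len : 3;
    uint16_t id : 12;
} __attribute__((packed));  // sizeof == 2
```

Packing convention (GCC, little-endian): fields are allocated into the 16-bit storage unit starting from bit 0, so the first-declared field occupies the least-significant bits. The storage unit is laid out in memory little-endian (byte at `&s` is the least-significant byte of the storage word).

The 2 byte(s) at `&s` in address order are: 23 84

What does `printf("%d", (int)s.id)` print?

2114

[0]=0x23 [1]=0x84 (little-endian) → word 0x8423
kind:1 @ bit 0 → (0x8423>>0)&0x1 = 0x1
len:3 @ bit 1 → (0x8423>>1)&0x7 = 0x1
id:12 @ bit 4 → (0x8423>>4)&0xfff = 0x842  ←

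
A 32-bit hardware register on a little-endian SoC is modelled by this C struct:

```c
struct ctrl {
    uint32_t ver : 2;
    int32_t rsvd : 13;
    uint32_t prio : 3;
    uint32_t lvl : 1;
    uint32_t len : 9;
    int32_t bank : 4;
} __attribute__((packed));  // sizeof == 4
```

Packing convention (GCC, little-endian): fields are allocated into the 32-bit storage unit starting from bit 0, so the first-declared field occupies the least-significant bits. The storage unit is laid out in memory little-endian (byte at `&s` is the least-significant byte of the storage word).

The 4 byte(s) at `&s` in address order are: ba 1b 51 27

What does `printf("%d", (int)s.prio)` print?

[0]=0xba [1]=0x1b [2]=0x51 [3]=0x27 (little-endian) → word 0x27511bba
ver [0+:2] = (word>>0) & 0x3 = 2
rsvd [2+:13] = (word>>2) & 0x1fff = 1774
prio [15+:3] = (word>>15) & 0x7 = 2  ←
lvl [18+:1] = (word>>18) & 0x1 = 0
len [19+:9] = (word>>19) & 0x1ff = 234
bank [28+:4] = (word>>28) & 0xf = 2

2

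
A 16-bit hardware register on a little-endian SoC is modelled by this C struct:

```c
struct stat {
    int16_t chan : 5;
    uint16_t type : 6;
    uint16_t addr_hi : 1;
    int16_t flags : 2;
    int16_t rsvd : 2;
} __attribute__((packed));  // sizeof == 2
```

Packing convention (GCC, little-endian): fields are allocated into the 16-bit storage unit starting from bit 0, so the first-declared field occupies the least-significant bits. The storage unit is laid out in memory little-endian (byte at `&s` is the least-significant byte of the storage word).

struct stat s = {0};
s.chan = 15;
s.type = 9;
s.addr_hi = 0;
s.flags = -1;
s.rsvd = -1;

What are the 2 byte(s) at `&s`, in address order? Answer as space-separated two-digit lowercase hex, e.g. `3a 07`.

[0+:5] chan=15 & 0x1f = 0xf; word=0x000f
[5+:6] type=9 & 0x3f = 0x9; word=0x012f
[11+:1] addr_hi=0 & 0x1 = 0x0; word=0x012f
[12+:2] flags=-1 & 0x3 = 0x3; word=0x312f
[14+:2] rsvd=-1 & 0x3 = 0x3; word=0xf12f
word = 0xf12f → little-endian bytes:
  [0]=0x2f  [1]=0xf1

2f f1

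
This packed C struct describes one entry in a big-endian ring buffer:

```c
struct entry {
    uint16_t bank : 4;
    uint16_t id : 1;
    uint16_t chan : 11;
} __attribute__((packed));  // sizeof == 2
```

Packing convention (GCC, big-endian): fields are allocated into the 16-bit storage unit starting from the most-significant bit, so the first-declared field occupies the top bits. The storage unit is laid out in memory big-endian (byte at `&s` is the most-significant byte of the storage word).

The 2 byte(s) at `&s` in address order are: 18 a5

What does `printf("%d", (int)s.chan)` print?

165

[0]=0x18 [1]=0xa5 (big-endian) → word 0x18a5
bank:4 @ bit 12 → (0x18a5>>12)&0xf = 0x1
id:1 @ bit 11 → (0x18a5>>11)&0x1 = 0x1
chan:11 @ bit 0 → (0x18a5>>0)&0x7ff = 0xa5  ←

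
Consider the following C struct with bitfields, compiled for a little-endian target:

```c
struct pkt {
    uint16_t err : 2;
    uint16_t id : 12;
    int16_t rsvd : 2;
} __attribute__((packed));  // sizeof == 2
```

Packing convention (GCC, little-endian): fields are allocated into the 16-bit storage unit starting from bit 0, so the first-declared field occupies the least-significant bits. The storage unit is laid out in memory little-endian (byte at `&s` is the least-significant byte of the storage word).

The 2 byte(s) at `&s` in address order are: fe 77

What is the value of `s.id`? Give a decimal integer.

3583

[0]=0xfe [1]=0x77 (little-endian) → word 0x77fe
err [0+:2] = (word>>0) & 0x3 = 2
id [2+:12] = (word>>2) & 0xfff = 3583  ←
rsvd [14+:2] = (word>>14) & 0x3 = 1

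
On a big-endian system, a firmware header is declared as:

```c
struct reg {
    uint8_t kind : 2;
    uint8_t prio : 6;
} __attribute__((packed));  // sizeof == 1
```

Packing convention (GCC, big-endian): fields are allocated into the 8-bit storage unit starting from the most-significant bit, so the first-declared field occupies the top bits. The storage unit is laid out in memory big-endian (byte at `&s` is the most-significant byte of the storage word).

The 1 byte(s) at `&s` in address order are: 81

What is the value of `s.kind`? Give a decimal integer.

[0]=0x81 (big-endian) → word 0x81
kind:2 @ bit 6 → (0x81>>6)&0x3 = 0x2  ←
prio:6 @ bit 0 → (0x81>>0)&0x3f = 0x1

2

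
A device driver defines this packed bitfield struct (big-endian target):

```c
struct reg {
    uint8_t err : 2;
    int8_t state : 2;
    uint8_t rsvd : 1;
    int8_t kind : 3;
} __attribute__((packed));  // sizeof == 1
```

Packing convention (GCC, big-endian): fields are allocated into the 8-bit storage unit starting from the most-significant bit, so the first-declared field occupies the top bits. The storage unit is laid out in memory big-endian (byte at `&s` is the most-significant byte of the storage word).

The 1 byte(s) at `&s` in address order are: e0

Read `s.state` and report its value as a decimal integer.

-2

[0]=0xe0 (big-endian) → word 0xe0
err:2 @ bit 6 → (0xe0>>6)&0x3 = 0x3
state:2 @ bit 4 → (0xe0>>4)&0x3 = 0x2  ←
rsvd:1 @ bit 3 → (0xe0>>3)&0x1 = 0x0
kind:3 @ bit 0 → (0xe0>>0)&0x7 = 0x0
state signed 2b, MSB=1: 2 - 4 = -2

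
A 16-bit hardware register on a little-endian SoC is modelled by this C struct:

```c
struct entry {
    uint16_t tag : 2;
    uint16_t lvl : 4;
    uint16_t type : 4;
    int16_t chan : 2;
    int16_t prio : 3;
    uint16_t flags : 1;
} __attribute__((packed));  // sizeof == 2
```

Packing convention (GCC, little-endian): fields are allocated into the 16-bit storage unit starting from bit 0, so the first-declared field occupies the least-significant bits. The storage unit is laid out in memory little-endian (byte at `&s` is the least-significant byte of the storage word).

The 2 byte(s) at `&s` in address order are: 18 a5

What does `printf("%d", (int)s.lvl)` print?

[0]=0x18 [1]=0xa5 (little-endian) → word 0xa518
tag [0+:2] = (word>>0) & 0x3 = 0
lvl [2+:4] = (word>>2) & 0xf = 6  ←
type [6+:4] = (word>>6) & 0xf = 4
chan [10+:2] = (word>>10) & 0x3 = 1
prio [12+:3] = (word>>12) & 0x7 = 2
flags [15+:1] = (word>>15) & 0x1 = 1

6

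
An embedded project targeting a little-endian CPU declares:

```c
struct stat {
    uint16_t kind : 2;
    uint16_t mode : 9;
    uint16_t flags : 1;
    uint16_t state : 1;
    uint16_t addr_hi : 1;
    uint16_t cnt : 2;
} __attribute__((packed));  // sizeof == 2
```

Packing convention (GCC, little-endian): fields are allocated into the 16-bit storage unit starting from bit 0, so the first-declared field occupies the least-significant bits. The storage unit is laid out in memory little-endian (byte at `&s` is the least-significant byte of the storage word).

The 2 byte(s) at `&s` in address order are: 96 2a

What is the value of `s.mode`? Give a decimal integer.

165

[0]=0x96 [1]=0x2a (little-endian) → word 0x2a96
kind [0+:2] = (word>>0) & 0x3 = 2
mode [2+:9] = (word>>2) & 0x1ff = 165  ←
flags [11+:1] = (word>>11) & 0x1 = 1
state [12+:1] = (word>>12) & 0x1 = 0
addr_hi [13+:1] = (word>>13) & 0x1 = 1
cnt [14+:2] = (word>>14) & 0x3 = 0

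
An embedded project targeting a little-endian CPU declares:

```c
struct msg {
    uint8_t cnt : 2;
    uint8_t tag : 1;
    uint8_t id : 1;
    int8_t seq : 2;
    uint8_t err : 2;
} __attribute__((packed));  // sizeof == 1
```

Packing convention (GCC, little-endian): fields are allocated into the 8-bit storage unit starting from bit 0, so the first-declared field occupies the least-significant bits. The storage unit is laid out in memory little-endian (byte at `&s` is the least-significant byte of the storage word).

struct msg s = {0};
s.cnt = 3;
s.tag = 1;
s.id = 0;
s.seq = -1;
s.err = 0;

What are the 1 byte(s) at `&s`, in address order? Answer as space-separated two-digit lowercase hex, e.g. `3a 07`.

cnt:2 = 3 → 0x3 << 0 → word 0x03
tag:1 = 1 → 0x1 << 2 → word 0x07
id:1 = 0 → 0x0 << 3 → word 0x07
seq:2 = -1 → 0x3 << 4 → word 0x37
err:2 = 0 → 0x0 << 6 → word 0x37
word = 0x37 → little-endian bytes:
  [0]=0x37

37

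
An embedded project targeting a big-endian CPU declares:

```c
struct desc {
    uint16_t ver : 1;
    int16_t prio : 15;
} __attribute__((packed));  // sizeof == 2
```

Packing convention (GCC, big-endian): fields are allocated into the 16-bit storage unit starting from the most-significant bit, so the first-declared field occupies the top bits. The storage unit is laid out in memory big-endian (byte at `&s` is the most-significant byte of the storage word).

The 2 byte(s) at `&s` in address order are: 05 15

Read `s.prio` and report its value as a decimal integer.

[0]=0x05 [1]=0x15 (big-endian) → word 0x0515
ver [15+:1] = (word>>15) & 0x1 = 0
prio [0+:15] = (word>>0) & 0x7fff = 1301  ←
prio signed 15b, MSB=0: value = 1301

1301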